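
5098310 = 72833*70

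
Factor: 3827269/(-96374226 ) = -2^(  -  1 ) * 3^( - 1 )*13^( - 1 )*  23^1*31^( - 1 )*39857^(-1 ) * 166403^1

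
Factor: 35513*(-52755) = - 1873488315= - 3^1*5^1*17^1*2089^1*3517^1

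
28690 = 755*38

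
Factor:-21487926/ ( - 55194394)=10743963/27597197 = 3^1 *3581321^1*27597197^( - 1 )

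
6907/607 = 11 + 230/607  =  11.38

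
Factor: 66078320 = 2^4*5^1*7^1 * 11^1*17^1*631^1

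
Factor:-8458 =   -  2^1*4229^1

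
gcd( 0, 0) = 0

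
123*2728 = 335544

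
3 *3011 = 9033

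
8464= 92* 92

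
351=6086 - 5735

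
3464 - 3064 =400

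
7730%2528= 146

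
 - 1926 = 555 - 2481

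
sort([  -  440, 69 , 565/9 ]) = [-440,  565/9,69]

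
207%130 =77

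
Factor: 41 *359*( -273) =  - 4018287 = - 3^1*7^1 * 13^1*41^1*359^1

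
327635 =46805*7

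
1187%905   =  282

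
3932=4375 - 443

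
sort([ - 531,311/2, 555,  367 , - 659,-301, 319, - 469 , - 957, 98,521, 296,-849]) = [-957,-849, - 659, - 531,  -  469 ,  -  301,98, 311/2,296 , 319,  367, 521,555] 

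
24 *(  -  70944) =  -1702656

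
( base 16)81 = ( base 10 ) 129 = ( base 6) 333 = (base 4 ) 2001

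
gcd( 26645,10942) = 1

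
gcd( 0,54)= 54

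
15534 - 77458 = -61924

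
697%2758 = 697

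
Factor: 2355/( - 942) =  - 5/2 = - 2^(  -  1)*5^1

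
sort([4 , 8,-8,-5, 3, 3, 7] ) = [ - 8, - 5, 3, 3 , 4,  7,8]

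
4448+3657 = 8105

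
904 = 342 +562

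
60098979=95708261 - 35609282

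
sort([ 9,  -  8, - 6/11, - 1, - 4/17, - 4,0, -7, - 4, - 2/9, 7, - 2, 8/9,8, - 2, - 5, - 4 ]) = [ - 8,-7,-5, - 4, - 4, - 4 , -2, - 2,-1, - 6/11, - 4/17, - 2/9,0,  8/9,7, 8,9]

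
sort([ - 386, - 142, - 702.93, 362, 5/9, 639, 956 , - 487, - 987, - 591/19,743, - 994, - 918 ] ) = [ - 994, - 987, - 918 , - 702.93, -487, - 386, - 142 , - 591/19, 5/9, 362,639,  743, 956 ] 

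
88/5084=22/1271 = 0.02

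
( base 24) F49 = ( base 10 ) 8745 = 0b10001000101001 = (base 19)1545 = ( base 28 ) B49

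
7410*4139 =30669990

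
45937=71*647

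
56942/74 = 28471/37=769.49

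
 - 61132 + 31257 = -29875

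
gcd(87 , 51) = 3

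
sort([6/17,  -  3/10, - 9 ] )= [ - 9,  -  3/10,6/17 ] 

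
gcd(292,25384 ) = 4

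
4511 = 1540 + 2971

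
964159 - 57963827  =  -56999668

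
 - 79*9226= - 728854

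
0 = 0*627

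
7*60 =420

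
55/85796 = 55/85796 = 0.00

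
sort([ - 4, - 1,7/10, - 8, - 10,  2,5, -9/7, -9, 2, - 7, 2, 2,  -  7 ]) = [ - 10,-9,-8, - 7, - 7, - 4, - 9/7, - 1,7/10,2, 2,2, 2,5 ]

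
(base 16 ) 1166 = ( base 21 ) A22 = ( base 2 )1000101100110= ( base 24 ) 7he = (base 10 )4454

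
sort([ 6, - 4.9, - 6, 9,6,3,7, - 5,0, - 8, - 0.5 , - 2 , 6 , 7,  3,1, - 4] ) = [  -  8, - 6, - 5, - 4.9 ,  -  4 , - 2, - 0.5 , 0, 1 , 3,  3,6 , 6, 6 , 7, 7,9] 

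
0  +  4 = 4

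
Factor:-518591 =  - 193^1*2687^1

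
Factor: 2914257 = 3^1*971419^1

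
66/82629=22/27543= 0.00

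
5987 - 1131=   4856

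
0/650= 0 = 0.00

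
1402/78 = 17 + 38/39= 17.97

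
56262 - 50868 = 5394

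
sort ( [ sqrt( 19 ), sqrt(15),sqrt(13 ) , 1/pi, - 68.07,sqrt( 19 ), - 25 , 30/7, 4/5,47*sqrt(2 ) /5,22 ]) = [ - 68.07, - 25,  1/pi , 4/5,sqrt(13 ), sqrt ( 15 ), 30/7,sqrt( 19), sqrt(19 ), 47*sqrt ( 2 )/5, 22 ] 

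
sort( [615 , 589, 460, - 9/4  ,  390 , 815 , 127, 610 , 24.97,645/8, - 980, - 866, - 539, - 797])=[ - 980, - 866, - 797, - 539, - 9/4,  24.97 , 645/8, 127, 390, 460,589,  610 , 615, 815 ]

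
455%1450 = 455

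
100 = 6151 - 6051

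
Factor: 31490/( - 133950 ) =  - 67/285= - 3^(-1)* 5^ ( - 1)*19^( - 1)*67^1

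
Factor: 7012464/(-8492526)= - 2^3 * 3^(-3 )*7^(- 1 )*7489^( - 1 )*146093^1 = -  1168744/1415421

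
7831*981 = 7682211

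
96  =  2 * 48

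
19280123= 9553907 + 9726216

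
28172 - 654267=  - 626095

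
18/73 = 18/73= 0.25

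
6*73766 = 442596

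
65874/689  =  95 + 419/689 = 95.61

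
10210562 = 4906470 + 5304092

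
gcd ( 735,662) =1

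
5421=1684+3737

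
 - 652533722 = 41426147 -693959869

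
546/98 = 5 + 4/7=5.57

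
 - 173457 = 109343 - 282800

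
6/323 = 6/323 = 0.02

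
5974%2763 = 448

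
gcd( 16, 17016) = 8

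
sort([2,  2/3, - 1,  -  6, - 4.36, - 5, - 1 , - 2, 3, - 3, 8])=[-6, - 5, - 4.36, - 3,  -  2,  -  1 , - 1, 2/3, 2, 3, 8]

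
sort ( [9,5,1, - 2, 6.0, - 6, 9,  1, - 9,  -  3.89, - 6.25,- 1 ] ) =[-9 , - 6.25, - 6,-3.89, - 2, - 1,  1,  1  ,  5,6.0, 9, 9 ]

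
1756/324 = 5+34/81 = 5.42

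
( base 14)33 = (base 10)45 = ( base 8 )55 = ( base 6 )113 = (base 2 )101101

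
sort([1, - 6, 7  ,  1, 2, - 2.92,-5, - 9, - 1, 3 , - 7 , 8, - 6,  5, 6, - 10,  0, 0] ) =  [ - 10, - 9, - 7, - 6, - 6, - 5 , - 2.92, - 1,0,  0, 1, 1,2, 3,  5, 6,7,  8] 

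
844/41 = 844/41  =  20.59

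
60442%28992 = 2458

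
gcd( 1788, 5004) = 12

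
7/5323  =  7/5323 = 0.00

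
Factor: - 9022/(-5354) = 13^1*347^1*2677^( - 1) = 4511/2677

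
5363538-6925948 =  - 1562410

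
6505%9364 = 6505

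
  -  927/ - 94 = 927/94 = 9.86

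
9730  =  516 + 9214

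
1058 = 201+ 857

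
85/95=17/19  =  0.89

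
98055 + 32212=130267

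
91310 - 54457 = 36853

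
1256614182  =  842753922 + 413860260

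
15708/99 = 158 + 2/3 = 158.67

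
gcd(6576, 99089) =1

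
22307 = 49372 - 27065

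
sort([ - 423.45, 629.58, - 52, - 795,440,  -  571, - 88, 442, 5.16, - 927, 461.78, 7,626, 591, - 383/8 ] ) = [ - 927, -795 , - 571, - 423.45 ,- 88, - 52,  -  383/8 , 5.16,7, 440, 442, 461.78 , 591, 626, 629.58 ]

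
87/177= 29/59 = 0.49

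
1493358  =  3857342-2363984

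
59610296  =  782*76228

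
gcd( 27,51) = 3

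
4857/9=1619/3   =  539.67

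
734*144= 105696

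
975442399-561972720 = 413469679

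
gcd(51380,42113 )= 1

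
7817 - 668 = 7149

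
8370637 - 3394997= 4975640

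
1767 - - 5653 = 7420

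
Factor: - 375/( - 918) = 2^( - 1 )*3^( - 2)*5^3*17^( - 1) = 125/306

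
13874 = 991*14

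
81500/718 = 113+ 183/359 = 113.51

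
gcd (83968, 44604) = 4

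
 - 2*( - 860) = 1720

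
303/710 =303/710 = 0.43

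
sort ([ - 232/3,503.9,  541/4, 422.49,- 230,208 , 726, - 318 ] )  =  [-318, - 230, - 232/3,  541/4, 208, 422.49, 503.9,  726]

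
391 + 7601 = 7992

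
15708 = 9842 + 5866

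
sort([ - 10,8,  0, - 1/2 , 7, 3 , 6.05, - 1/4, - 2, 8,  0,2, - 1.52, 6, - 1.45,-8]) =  [ - 10,  -  8, - 2, - 1.52 , - 1.45, - 1/2 ,- 1/4,  0,0 , 2,3, 6,  6.05 , 7, 8,8] 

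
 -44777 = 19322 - 64099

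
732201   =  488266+243935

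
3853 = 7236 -3383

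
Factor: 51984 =2^4* 3^2*19^2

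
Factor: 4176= 2^4*3^2*29^1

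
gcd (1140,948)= 12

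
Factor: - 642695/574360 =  - 743/664= - 2^(- 3)*83^( - 1 ) * 743^1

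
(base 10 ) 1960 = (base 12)1174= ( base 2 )11110101000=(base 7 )5500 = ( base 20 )4i0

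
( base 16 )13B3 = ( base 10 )5043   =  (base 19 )DI8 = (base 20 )CC3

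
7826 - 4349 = 3477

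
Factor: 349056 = 2^7 * 3^3*101^1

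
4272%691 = 126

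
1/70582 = 1/70582 = 0.00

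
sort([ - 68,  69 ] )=[  -  68,69]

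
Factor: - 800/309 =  -2^5*3^( - 1 )*5^2*103^ ( - 1)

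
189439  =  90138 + 99301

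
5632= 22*256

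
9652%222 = 106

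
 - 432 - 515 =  - 947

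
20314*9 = 182826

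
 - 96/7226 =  - 1 + 3565/3613 = - 0.01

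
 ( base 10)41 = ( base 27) 1E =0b101001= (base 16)29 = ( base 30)1b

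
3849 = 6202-2353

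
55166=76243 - 21077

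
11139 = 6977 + 4162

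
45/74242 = 45/74242= 0.00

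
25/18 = 25/18=1.39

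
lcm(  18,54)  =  54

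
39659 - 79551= - 39892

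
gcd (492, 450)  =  6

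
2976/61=2976/61 = 48.79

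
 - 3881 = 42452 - 46333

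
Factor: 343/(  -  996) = -2^( - 2)*3^ (-1)*7^3*83^(-1)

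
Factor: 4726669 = 4726669^1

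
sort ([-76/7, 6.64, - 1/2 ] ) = [ - 76/7, - 1/2, 6.64]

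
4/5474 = 2/2737 = 0.00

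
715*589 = 421135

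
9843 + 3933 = 13776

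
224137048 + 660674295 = 884811343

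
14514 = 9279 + 5235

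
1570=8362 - 6792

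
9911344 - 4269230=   5642114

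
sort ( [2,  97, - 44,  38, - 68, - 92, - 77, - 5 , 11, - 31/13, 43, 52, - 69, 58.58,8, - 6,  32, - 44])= [-92,-77, - 69,  -  68,  -  44, - 44, - 6, -5, - 31/13,  2,8,11,32,38 , 43, 52,58.58,97 ]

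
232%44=12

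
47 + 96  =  143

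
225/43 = 225/43 =5.23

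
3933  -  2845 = 1088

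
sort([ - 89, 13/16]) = [-89, 13/16] 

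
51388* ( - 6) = -308328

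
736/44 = 184/11 = 16.73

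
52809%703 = 84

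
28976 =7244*4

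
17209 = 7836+9373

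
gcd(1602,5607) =801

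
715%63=22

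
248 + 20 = 268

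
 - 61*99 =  - 6039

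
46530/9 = 5170 = 5170.00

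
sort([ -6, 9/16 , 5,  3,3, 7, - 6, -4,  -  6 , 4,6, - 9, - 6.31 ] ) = [ - 9,-6.31, - 6,-6, - 6, - 4,  9/16 , 3, 3,4,5, 6,7]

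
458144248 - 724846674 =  - 266702426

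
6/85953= 2/28651= 0.00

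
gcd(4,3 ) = 1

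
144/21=6 + 6/7 = 6.86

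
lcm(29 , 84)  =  2436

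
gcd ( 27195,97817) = 1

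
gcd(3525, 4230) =705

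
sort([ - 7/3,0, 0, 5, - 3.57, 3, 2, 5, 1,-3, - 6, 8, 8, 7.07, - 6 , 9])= [ - 6, - 6, - 3.57, - 3, - 7/3, 0,0 , 1,2, 3, 5,5 , 7.07,8, 8,9] 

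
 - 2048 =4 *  (-512)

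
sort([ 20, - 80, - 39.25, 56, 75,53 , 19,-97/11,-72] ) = [-80, - 72, -39.25,  -  97/11, 19,  20, 53, 56, 75 ]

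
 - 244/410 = -122/205 = -0.60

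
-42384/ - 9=4709 + 1/3 = 4709.33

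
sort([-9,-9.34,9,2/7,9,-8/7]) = [ - 9.34 ,-9,-8/7,2/7,  9, 9 ] 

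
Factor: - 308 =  - 2^2*7^1*11^1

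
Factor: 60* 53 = 3180  =  2^2*3^1*5^1  *  53^1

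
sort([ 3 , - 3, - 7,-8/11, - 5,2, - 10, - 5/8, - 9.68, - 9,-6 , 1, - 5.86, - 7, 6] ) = [ - 10, - 9.68,  -  9, - 7, - 7, - 6,- 5.86,-5 , - 3, - 8/11, - 5/8,1,2,  3 , 6 ] 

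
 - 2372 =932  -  3304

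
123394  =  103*1198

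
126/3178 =9/227 = 0.04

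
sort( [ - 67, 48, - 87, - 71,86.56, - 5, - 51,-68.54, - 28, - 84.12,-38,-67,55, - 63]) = [ - 87, - 84.12,  -  71, - 68.54,  -  67, - 67, - 63, - 51, - 38, - 28, - 5,48,  55,  86.56] 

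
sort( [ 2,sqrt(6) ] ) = [ 2, sqrt(6 ) ] 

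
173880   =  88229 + 85651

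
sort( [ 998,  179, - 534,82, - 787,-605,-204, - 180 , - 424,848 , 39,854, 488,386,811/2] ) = [ - 787,- 605, - 534, - 424, - 204,-180,  39,  82,179 , 386,811/2,488, 848, 854, 998 ] 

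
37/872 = 37/872 = 0.04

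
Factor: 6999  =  3^1 * 2333^1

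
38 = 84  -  46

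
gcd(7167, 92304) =3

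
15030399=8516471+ 6513928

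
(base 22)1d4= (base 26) 13k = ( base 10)774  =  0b1100000110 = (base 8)1406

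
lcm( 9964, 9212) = 488236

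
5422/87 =5422/87 = 62.32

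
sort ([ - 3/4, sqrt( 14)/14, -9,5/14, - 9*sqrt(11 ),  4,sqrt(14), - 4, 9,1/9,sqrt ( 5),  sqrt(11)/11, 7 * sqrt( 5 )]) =[ - 9*sqrt (11), - 9, - 4, - 3/4,1/9, sqrt(14 )/14,sqrt(11)/11, 5/14,sqrt( 5 ),sqrt( 14),4,9,7*sqrt ( 5 )]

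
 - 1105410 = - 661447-443963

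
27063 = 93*291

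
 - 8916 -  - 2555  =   - 6361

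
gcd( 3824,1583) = 1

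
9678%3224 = 6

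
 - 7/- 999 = 7/999  =  0.01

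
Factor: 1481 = 1481^1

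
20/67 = 20/67 = 0.30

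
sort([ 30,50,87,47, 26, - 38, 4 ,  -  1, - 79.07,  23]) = [ - 79.07,-38, - 1, 4 , 23 , 26,30,  47, 50, 87]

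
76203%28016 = 20171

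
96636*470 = 45418920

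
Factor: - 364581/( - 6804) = 643/12 = 2^( - 2)*3^(-1 )*643^1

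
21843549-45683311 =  - 23839762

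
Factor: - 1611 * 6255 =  - 3^4 * 5^1*139^1*179^1  =  - 10076805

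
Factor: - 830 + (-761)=- 37^1*43^1 = -1591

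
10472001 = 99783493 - 89311492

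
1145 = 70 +1075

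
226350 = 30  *7545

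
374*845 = 316030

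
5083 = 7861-2778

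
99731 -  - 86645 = 186376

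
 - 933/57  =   - 17+12/19 = - 16.37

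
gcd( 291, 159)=3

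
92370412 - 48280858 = 44089554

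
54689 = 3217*17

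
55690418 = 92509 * 602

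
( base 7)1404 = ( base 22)12F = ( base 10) 543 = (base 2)1000011111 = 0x21f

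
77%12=5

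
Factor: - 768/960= -4/5 = -  2^2*5^(-1)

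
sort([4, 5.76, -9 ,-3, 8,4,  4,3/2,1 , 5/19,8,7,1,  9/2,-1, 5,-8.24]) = [-9,  -  8.24,  -  3,-1,5/19,1,  1, 3/2,4, 4,4,9/2,5,5.76,7,8,8 ]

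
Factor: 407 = 11^1*37^1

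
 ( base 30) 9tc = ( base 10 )8982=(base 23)GMC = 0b10001100010110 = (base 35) 7BM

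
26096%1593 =608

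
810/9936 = 15/184 = 0.08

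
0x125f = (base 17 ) g4b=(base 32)4iv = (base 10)4703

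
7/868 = 1/124   =  0.01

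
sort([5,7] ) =[5, 7] 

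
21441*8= 171528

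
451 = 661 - 210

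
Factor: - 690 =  - 2^1*3^1 * 5^1 * 23^1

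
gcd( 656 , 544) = 16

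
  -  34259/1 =  -  34259=- 34259.00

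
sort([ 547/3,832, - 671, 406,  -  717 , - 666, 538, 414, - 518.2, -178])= [-717, - 671, - 666, - 518.2 ,-178, 547/3, 406 , 414,538, 832 ]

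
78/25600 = 39/12800  =  0.00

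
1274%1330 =1274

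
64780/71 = 64780/71 = 912.39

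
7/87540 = 7/87540 = 0.00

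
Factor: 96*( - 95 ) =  - 9120 = - 2^5*3^1*5^1 * 19^1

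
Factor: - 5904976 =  - 2^4 * 7^1*11^1*4793^1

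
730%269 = 192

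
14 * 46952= 657328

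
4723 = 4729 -6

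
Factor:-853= - 853^1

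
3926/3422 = 1 +252/1711 = 1.15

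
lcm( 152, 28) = 1064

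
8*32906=263248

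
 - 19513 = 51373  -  70886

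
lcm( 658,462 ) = 21714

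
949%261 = 166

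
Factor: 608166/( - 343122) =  - 7797/4399 = -3^1*23^1*53^ ( - 1 )  *83^( - 1 ) * 113^1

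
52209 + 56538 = 108747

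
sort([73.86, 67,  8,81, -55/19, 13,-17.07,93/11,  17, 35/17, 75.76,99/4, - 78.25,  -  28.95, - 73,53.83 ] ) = [- 78.25, - 73, -28.95,  -  17.07 ,  -  55/19,35/17,  8,93/11,13, 17,99/4,53.83,67,73.86,  75.76,  81] 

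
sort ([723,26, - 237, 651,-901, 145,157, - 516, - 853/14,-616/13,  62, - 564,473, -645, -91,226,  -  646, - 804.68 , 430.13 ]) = [-901, - 804.68,- 646, - 645, - 564,- 516, - 237 , - 91, - 853/14,-616/13,26,  62,  145, 157,226,  430.13, 473, 651,  723]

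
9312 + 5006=14318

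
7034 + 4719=11753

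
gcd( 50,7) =1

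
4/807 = 4/807 = 0.00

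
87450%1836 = 1158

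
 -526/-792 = 263/396  =  0.66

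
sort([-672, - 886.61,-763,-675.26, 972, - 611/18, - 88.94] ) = [-886.61, - 763, - 675.26, - 672, - 88.94, - 611/18,972 ] 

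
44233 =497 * 89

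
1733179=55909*31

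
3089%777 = 758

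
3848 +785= 4633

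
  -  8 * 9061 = -72488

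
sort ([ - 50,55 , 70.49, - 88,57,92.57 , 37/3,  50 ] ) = [-88,-50,37/3, 50, 55,57, 70.49, 92.57 ] 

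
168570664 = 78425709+90144955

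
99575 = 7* 14225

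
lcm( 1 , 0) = 0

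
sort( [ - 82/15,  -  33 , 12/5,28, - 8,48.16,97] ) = [  -  33,-8,-82/15,12/5,28,  48.16, 97] 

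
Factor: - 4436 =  - 2^2 * 1109^1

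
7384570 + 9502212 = 16886782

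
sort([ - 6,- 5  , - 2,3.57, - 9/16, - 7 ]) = [ - 7,  -  6, - 5, - 2,- 9/16,3.57]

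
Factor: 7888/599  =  2^4*17^1*29^1*599^( - 1)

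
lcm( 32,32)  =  32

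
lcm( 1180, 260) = 15340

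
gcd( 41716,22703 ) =1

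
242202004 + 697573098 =939775102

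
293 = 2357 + -2064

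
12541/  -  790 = -16  +  99/790 =- 15.87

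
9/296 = 9/296=0.03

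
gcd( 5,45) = 5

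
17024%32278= 17024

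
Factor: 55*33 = 3^1*5^1 * 11^2= 1815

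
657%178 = 123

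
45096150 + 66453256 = 111549406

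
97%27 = 16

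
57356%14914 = 12614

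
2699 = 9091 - 6392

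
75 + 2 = 77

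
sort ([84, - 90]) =[ - 90,84]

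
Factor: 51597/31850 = 2^( - 1)*3^4*5^( - 2) = 81/50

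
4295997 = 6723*639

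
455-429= 26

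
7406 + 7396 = 14802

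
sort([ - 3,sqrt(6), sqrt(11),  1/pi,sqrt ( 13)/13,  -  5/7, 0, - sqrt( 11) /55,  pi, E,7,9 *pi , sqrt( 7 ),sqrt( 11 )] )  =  [ - 3, - 5/7, - sqrt(11)/55,0, sqrt( 13)/13 , 1/pi, sqrt(6),  sqrt( 7),E, pi, sqrt (11), sqrt( 11 ) , 7, 9*pi ] 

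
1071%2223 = 1071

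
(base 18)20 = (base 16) 24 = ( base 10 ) 36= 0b100100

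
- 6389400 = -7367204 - -977804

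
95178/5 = 95178/5 = 19035.60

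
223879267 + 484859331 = 708738598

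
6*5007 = 30042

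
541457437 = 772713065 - 231255628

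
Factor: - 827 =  - 827^1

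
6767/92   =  6767/92 = 73.55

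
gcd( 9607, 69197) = 1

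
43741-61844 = - 18103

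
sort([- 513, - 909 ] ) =[  -  909, - 513] 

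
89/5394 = 89/5394 = 0.02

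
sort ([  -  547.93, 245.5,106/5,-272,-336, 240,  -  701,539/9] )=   [ - 701,- 547.93 , - 336, - 272, 106/5, 539/9, 240,245.5 ]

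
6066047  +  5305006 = 11371053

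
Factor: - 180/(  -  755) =36/151 = 2^2*3^2*151^ ( - 1)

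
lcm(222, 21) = 1554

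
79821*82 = 6545322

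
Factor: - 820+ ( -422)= - 2^1*3^3*23^1 =-1242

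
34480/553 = 62 + 194/553 = 62.35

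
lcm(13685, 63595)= 1081115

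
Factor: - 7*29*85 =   -  17255 = - 5^1*7^1 *17^1*29^1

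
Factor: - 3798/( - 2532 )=2^( - 1)*3^1 = 3/2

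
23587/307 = 76 + 255/307 = 76.83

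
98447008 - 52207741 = 46239267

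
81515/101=807  +  8/101 = 807.08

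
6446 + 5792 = 12238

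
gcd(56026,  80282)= 2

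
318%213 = 105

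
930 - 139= 791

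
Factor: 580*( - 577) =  - 334660 = - 2^2*5^1 * 29^1 *577^1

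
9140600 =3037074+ 6103526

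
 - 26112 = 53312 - 79424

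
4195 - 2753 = 1442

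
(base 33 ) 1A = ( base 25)1I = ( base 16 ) 2b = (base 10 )43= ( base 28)1F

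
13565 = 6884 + 6681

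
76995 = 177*435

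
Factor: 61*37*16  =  36112= 2^4*37^1*61^1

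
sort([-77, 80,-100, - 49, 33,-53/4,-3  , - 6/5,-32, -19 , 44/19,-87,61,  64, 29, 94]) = [ - 100,-87,-77, - 49,-32, -19,  -  53/4, - 3, - 6/5,44/19, 29,33, 61, 64, 80,94]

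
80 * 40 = 3200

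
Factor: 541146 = 2^1*3^1  *90191^1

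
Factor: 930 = 2^1*3^1*5^1*31^1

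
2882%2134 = 748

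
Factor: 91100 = 2^2 * 5^2*911^1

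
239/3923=239/3923 = 0.06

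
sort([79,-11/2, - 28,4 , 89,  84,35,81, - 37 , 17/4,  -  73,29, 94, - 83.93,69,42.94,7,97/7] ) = [ - 83.93 ,  -  73,-37, - 28,  -  11/2,4, 17/4,  7, 97/7,29,35, 42.94,69, 79,81, 84,89,94]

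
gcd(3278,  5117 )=1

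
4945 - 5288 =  - 343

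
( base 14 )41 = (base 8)71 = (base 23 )2b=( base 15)3c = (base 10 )57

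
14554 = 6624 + 7930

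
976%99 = 85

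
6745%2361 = 2023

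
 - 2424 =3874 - 6298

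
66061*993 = 65598573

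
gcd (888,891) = 3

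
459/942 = 153/314 = 0.49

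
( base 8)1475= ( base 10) 829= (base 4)30331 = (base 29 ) sh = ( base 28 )11h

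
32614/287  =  113+183/287 = 113.64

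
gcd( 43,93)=1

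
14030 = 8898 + 5132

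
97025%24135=485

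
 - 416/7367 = -416/7367= -0.06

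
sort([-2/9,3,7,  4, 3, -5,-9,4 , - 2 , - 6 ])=[ - 9, - 6, - 5, - 2 , - 2/9,3,3, 4, 4,  7 ] 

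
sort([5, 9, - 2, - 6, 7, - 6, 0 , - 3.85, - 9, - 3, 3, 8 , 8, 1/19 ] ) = [ - 9,-6,-6, - 3.85, - 3, - 2, 0,1/19, 3,5, 7, 8,8,  9 ] 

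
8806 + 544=9350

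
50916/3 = 16972 = 16972.00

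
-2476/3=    - 2476/3 = -825.33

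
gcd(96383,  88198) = 1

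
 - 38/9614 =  - 1/253 = - 0.00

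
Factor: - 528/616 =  - 6/7 =- 2^1 *3^1*7^( - 1 )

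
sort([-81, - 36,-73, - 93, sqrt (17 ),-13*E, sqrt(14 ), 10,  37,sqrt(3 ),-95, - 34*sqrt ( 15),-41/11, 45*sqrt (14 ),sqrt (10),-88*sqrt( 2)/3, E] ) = [-34*sqrt( 15), - 95, - 93, - 81,-73,  -  88*sqrt(2 ) /3, - 36 , - 13*E, - 41/11, sqrt ( 3), E , sqrt(10) , sqrt(14 ), sqrt( 17),  10, 37 , 45 * sqrt(14 )]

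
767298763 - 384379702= 382919061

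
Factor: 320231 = 179^1*1789^1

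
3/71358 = 1/23786 = 0.00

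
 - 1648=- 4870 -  - 3222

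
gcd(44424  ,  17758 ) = 2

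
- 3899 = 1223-5122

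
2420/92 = 26+7/23 = 26.30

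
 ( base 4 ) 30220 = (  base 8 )1450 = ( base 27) 12p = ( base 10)808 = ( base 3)1002221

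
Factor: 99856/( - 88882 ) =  - 49928/44441 = - 2^3*19^ ( - 1 )*79^2*2339^( -1) 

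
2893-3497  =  -604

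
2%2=0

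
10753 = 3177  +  7576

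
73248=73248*1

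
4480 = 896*5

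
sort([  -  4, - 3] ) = [-4, - 3]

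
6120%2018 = 66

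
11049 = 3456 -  - 7593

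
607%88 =79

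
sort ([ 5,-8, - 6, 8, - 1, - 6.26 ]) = [ - 8,- 6.26, - 6,  -  1, 5,  8 ]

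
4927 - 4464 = 463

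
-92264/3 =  - 92264/3 = - 30754.67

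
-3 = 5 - 8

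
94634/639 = 94634/639= 148.10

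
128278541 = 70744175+57534366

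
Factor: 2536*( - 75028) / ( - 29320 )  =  2^2 * 5^( - 1)*317^1*733^ ( - 1) * 18757^1 = 23783876/3665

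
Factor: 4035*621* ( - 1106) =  - 2^1*3^4 * 5^1*7^1*23^1 * 79^1*269^1 = - 2771342910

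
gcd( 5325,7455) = 1065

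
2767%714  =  625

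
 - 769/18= - 769/18 = - 42.72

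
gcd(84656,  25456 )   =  592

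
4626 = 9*514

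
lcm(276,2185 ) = 26220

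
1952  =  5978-4026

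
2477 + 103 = 2580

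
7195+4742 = 11937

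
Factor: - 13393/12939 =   -  3^( - 1 )*19^( - 1 ) *59^1 = - 59/57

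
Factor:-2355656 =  - 2^3*17^1*17321^1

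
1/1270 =1/1270 = 0.00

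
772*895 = 690940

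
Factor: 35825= 5^2*1433^1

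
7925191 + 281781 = 8206972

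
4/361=4/361 = 0.01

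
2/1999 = 2/1999 = 0.00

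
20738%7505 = 5728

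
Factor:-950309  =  -97^2*101^1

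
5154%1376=1026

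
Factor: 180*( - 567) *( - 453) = 2^2*3^7*5^1*7^1*151^1 = 46233180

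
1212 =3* 404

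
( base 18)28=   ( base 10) 44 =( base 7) 62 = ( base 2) 101100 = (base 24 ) 1k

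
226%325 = 226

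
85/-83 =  - 85/83 =- 1.02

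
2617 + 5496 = 8113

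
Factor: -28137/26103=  - 7^( - 1) * 11^ ( - 1)*83^1 = - 83/77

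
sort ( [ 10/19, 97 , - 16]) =[ -16,10/19, 97 ] 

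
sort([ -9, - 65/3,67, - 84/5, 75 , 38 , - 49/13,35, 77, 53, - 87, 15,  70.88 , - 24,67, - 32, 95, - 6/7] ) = [ - 87,-32, - 24 ,-65/3, - 84/5, - 9, - 49/13, - 6/7,15 , 35, 38, 53, 67,67,70.88, 75, 77, 95]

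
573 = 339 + 234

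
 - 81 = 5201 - 5282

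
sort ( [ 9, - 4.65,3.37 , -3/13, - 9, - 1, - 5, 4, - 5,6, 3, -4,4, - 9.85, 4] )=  [  -  9.85, - 9, - 5, - 5, -4.65, - 4, - 1, - 3/13,3,3.37, 4,  4  ,  4, 6, 9 ] 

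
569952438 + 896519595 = 1466472033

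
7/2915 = 7/2915=0.00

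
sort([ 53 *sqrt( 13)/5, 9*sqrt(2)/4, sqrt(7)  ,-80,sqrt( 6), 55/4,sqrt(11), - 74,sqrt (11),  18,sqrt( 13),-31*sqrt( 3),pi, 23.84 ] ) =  [ - 80, - 74, - 31*sqrt (3) , sqrt (6 ), sqrt( 7), pi, 9*sqrt (2)/4,sqrt( 11), sqrt( 11),sqrt(13 ), 55/4,18, 23.84,  53 * sqrt( 13)/5 ] 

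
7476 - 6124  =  1352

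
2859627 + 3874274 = 6733901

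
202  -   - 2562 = 2764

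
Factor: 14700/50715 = 20/69  =  2^2 * 3^( - 1 )*5^1 * 23^( - 1)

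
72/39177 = 8/4353 = 0.00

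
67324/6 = 33662/3 = 11220.67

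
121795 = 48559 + 73236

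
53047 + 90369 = 143416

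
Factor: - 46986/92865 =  - 382/755 = - 2^1*5^(- 1 )  *  151^( - 1 ) * 191^1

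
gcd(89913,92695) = 1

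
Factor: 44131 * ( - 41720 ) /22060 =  - 2^1*7^1*149^1*1103^ ( - 1 )*44131^1 = - 92057266/1103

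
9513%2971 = 600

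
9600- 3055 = 6545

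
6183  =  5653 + 530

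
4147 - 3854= 293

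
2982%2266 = 716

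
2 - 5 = -3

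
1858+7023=8881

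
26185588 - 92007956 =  - 65822368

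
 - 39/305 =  - 39/305= -0.13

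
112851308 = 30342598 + 82508710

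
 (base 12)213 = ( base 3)102020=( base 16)12f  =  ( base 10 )303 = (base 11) 256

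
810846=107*7578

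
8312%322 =262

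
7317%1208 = 69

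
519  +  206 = 725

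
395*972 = 383940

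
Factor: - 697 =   -  17^1*41^1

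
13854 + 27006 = 40860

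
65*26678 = 1734070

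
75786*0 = 0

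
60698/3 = 20232 + 2/3 = 20232.67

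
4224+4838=9062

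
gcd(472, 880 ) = 8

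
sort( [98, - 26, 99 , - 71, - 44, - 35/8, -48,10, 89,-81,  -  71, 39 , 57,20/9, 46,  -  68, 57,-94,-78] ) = [  -  94, - 81, - 78,  -  71 , - 71, - 68, - 48, - 44, - 26, - 35/8,20/9,  10 , 39,46, 57,57, 89,98, 99]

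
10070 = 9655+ 415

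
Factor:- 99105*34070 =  - 2^1 * 3^1*5^2*3407^1 *6607^1= - 3376507350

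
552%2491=552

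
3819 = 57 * 67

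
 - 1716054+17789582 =16073528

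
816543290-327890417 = 488652873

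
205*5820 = 1193100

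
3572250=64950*55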